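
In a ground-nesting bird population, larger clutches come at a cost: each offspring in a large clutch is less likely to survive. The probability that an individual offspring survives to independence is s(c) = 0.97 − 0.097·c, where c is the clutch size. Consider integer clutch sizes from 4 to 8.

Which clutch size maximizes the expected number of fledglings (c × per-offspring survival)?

Expected fledglings = c × s(c):
  c=4: 4 × 0.582 = 2.328
  c=5: 5 × 0.485 = 2.425
  c=6: 6 × 0.388 = 2.328
  c=7: 7 × 0.291 = 2.037
  c=8: 8 × 0.194 = 1.552
Maximum at c = 5 (2.425 fledglings).

5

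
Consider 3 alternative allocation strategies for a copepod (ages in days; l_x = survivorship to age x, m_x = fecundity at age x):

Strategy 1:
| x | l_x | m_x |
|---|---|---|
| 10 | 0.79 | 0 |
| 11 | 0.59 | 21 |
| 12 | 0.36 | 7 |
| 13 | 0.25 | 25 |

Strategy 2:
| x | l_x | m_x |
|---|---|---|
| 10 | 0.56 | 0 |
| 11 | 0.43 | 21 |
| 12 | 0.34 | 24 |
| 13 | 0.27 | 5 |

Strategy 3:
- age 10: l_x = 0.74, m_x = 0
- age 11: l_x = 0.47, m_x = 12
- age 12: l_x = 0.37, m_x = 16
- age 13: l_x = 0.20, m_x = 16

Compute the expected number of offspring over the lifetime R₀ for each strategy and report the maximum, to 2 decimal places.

21.16

Strategy 1: R₀ = 0.79×0 + 0.59×21 + 0.36×7 + 0.25×25 = 21.1600
Strategy 2: R₀ = 0.56×0 + 0.43×21 + 0.34×24 + 0.27×5 = 18.5400
Strategy 3: R₀ = 0.74×0 + 0.47×12 + 0.37×16 + 0.20×16 = 14.7600
Highest R₀: strategy 1 with 21.1600.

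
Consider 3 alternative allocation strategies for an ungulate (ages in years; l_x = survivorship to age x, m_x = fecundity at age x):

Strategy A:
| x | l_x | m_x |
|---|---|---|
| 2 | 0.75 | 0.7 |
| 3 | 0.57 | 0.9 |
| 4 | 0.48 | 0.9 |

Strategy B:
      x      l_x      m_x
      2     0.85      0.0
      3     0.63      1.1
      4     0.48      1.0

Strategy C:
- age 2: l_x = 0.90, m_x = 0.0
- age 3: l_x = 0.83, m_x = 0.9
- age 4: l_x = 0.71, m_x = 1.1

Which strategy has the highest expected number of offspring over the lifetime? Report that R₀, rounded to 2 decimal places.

Strategy A: R₀ = 0.75×0.7 + 0.57×0.9 + 0.48×0.9 = 1.4700
Strategy B: R₀ = 0.85×0.0 + 0.63×1.1 + 0.48×1.0 = 1.1730
Strategy C: R₀ = 0.90×0.0 + 0.83×0.9 + 0.71×1.1 = 1.5280
Highest R₀: strategy C with 1.5280.

1.53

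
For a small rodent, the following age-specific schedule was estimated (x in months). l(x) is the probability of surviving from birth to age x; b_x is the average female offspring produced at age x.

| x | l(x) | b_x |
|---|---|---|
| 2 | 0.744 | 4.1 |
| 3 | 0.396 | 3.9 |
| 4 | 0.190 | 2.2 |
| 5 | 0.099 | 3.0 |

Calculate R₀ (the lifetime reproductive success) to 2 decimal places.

5.31

R₀ = Σ l(x) b_x:
  age 2: 0.744 × 4.1 = 3.0504
  age 3: 0.396 × 3.9 = 1.5444
  age 4: 0.190 × 2.2 = 0.4180
  age 5: 0.099 × 3.0 = 0.2970
R₀ = 3.0504 + 1.5444 + 0.4180 + 0.2970 = 5.3098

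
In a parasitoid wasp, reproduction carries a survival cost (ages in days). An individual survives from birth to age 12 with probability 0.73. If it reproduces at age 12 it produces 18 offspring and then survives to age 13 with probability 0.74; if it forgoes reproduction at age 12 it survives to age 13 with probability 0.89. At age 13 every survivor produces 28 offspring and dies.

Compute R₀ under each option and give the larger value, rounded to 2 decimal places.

breed at age 12: R₀ = 0.73 × (18 + 0.74 × 28) = 0.73 × 38.7200 = 28.2656
delay to age 13: R₀ = 0.73 × (0.89 × 28) = 0.73 × 24.9200 = 18.1916
Higher: breed at age 12 (28.2656).

28.27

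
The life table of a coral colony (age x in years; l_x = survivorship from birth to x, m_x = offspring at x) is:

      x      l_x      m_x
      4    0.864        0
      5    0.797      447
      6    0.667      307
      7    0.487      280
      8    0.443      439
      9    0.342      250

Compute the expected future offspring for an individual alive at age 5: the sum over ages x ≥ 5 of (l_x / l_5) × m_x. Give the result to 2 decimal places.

l_5 = 0.797. Conditional survival from age 5 to x is l_x / l_5.
  x=5: (0.797/0.797) × 447 = 447.0000
  x=6: (0.667/0.797) × 307 = 256.9247
  x=7: (0.487/0.797) × 280 = 171.0916
  x=8: (0.443/0.797) × 439 = 244.0113
  x=9: (0.342/0.797) × 250 = 107.2773
Sum = 447.0000 + 256.9247 + 171.0916 + 244.0113 + 107.2773 = 1226.3049

1226.30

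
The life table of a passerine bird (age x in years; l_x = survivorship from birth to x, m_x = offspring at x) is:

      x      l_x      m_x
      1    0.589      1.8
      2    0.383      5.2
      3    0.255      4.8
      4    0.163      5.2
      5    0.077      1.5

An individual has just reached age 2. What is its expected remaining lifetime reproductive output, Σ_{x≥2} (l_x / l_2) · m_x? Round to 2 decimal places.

10.91

l_2 = 0.383. Conditional survival from age 2 to x is l_x / l_2.
  x=2: (0.383/0.383) × 5.2 = 5.2000
  x=3: (0.255/0.383) × 4.8 = 3.1958
  x=4: (0.163/0.383) × 5.2 = 2.2131
  x=5: (0.077/0.383) × 1.5 = 0.3016
Sum = 5.2000 + 3.1958 + 2.2131 + 0.3016 = 10.9104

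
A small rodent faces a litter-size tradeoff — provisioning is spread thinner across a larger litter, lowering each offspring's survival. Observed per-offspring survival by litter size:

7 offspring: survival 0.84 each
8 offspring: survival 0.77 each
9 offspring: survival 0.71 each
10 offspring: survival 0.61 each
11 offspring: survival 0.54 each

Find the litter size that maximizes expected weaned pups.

9

Expected weaned pups = c × s(c):
  c=7: 7 × 0.84 = 5.880
  c=8: 8 × 0.77 = 6.160
  c=9: 9 × 0.71 = 6.390
  c=10: 10 × 0.61 = 6.100
  c=11: 11 × 0.54 = 5.940
Maximum at c = 9 (6.390 weaned pups).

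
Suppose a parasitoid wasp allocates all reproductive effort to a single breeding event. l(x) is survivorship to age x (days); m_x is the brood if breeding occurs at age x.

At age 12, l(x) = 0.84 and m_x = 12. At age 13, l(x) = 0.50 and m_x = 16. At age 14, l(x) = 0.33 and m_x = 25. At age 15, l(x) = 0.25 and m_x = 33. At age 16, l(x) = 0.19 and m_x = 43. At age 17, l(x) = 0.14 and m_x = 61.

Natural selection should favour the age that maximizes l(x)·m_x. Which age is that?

12

Expected offspring if breeding at age x = l(x) × m_x:
  age 12: 0.84 × 12 = 10.080
  age 13: 0.50 × 16 = 8.000
  age 14: 0.33 × 25 = 8.250
  age 15: 0.25 × 33 = 8.250
  age 16: 0.19 × 43 = 8.170
  age 17: 0.14 × 61 = 8.540
Maximum at age 12 (10.080).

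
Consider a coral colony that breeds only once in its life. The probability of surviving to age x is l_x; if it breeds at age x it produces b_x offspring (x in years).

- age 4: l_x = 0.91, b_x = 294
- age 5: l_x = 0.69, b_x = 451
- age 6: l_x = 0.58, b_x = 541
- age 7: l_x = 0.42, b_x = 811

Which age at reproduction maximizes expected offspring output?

7

Expected offspring if breeding at age x = l_x × b_x:
  age 4: 0.91 × 294 = 267.540
  age 5: 0.69 × 451 = 311.190
  age 6: 0.58 × 541 = 313.780
  age 7: 0.42 × 811 = 340.620
Maximum at age 7 (340.620).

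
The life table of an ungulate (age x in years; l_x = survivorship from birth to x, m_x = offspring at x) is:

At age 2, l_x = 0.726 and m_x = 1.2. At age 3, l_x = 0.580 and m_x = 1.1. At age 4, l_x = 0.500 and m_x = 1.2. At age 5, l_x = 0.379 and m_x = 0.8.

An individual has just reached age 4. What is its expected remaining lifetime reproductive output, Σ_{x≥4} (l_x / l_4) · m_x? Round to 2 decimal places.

l_4 = 0.500. Conditional survival from age 4 to x is l_x / l_4.
  x=4: (0.500/0.500) × 1.2 = 1.2000
  x=5: (0.379/0.500) × 0.8 = 0.6064
Sum = 1.2000 + 0.6064 = 1.8064

1.81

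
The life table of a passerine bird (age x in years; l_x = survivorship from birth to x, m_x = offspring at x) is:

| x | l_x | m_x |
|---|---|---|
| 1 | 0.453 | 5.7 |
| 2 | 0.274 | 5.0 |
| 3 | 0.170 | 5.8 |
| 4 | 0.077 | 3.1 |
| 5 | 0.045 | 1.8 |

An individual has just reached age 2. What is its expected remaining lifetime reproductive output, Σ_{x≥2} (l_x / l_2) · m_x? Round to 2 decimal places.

l_2 = 0.274. Conditional survival from age 2 to x is l_x / l_2.
  x=2: (0.274/0.274) × 5.0 = 5.0000
  x=3: (0.170/0.274) × 5.8 = 3.5985
  x=4: (0.077/0.274) × 3.1 = 0.8712
  x=5: (0.045/0.274) × 1.8 = 0.2956
Sum = 5.0000 + 3.5985 + 0.8712 + 0.2956 = 9.7653

9.77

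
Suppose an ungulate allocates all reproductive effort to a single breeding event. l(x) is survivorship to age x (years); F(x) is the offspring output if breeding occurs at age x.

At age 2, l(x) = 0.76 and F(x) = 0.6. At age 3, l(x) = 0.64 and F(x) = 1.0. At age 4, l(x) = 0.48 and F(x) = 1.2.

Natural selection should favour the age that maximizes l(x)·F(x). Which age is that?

3

Expected offspring if breeding at age x = l(x) × F(x):
  age 2: 0.76 × 0.6 = 0.456
  age 3: 0.64 × 1.0 = 0.640
  age 4: 0.48 × 1.2 = 0.576
Maximum at age 3 (0.640).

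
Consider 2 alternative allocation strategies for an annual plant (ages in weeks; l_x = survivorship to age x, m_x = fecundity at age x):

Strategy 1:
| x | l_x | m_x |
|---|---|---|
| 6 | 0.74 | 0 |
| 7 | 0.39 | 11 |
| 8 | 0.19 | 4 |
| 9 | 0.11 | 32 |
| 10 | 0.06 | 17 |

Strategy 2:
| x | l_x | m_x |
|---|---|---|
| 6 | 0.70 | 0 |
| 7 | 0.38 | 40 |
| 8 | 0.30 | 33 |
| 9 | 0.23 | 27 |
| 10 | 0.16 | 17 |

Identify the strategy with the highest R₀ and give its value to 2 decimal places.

Strategy 1: R₀ = 0.74×0 + 0.39×11 + 0.19×4 + 0.11×32 + 0.06×17 = 9.5900
Strategy 2: R₀ = 0.70×0 + 0.38×40 + 0.30×33 + 0.23×27 + 0.16×17 = 34.0300
Highest R₀: strategy 2 with 34.0300.

34.03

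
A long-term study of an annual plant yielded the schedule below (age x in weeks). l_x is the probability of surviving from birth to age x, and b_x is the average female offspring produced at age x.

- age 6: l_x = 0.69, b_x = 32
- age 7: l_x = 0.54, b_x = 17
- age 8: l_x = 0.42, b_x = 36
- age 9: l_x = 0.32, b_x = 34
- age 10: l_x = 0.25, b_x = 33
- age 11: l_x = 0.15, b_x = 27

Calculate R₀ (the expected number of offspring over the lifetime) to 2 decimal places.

69.56

R₀ = Σ l_x b_x:
  age 6: 0.69 × 32 = 22.0800
  age 7: 0.54 × 17 = 9.1800
  age 8: 0.42 × 36 = 15.1200
  age 9: 0.32 × 34 = 10.8800
  age 10: 0.25 × 33 = 8.2500
  age 11: 0.15 × 27 = 4.0500
R₀ = 22.0800 + 9.1800 + 15.1200 + 10.8800 + 8.2500 + 4.0500 = 69.5600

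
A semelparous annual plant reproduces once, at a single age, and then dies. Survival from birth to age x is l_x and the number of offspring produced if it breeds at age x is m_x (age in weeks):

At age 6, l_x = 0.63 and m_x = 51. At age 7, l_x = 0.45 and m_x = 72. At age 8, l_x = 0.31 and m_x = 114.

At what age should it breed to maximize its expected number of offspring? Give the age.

8

Expected offspring if breeding at age x = l_x × m_x:
  age 6: 0.63 × 51 = 32.130
  age 7: 0.45 × 72 = 32.400
  age 8: 0.31 × 114 = 35.340
Maximum at age 8 (35.340).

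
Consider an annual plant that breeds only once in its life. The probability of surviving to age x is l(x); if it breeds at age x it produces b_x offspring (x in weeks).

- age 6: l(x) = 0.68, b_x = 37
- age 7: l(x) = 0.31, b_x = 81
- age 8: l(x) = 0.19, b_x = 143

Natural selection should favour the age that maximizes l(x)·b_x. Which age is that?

Expected offspring if breeding at age x = l(x) × b_x:
  age 6: 0.68 × 37 = 25.160
  age 7: 0.31 × 81 = 25.110
  age 8: 0.19 × 143 = 27.170
Maximum at age 8 (27.170).

8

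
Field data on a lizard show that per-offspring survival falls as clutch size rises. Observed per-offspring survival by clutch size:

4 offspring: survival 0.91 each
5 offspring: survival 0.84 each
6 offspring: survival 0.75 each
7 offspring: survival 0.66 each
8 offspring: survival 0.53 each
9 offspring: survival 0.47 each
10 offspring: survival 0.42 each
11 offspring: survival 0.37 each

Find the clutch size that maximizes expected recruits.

Expected recruits = c × s(c):
  c=4: 4 × 0.91 = 3.640
  c=5: 5 × 0.84 = 4.200
  c=6: 6 × 0.75 = 4.500
  c=7: 7 × 0.66 = 4.620
  c=8: 8 × 0.53 = 4.240
  c=9: 9 × 0.47 = 4.230
  c=10: 10 × 0.42 = 4.200
  c=11: 11 × 0.37 = 4.070
Maximum at c = 7 (4.620 recruits).

7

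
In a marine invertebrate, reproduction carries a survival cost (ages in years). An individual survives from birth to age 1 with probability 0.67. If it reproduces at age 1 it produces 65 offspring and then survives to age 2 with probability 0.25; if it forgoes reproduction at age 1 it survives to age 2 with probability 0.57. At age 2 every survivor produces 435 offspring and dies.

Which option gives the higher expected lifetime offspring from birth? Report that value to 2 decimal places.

166.13

breed at age 1: R₀ = 0.67 × (65 + 0.25 × 435) = 0.67 × 173.7500 = 116.4125
delay to age 2: R₀ = 0.67 × (0.57 × 435) = 0.67 × 247.9500 = 166.1265
Higher: delay to age 2 (166.1265).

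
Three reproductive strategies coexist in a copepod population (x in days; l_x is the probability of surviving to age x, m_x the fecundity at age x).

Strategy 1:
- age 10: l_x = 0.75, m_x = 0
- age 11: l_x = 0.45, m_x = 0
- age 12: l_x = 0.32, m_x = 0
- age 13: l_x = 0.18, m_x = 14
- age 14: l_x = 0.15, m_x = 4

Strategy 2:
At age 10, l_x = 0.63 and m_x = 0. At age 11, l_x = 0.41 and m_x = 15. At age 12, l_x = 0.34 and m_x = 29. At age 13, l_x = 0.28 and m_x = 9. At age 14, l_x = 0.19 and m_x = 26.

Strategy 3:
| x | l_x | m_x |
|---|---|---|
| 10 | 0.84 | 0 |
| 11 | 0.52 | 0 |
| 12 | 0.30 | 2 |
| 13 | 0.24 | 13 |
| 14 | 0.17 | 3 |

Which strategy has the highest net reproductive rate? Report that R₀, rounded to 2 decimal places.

23.47

Strategy 1: R₀ = 0.75×0 + 0.45×0 + 0.32×0 + 0.18×14 + 0.15×4 = 3.1200
Strategy 2: R₀ = 0.63×0 + 0.41×15 + 0.34×29 + 0.28×9 + 0.19×26 = 23.4700
Strategy 3: R₀ = 0.84×0 + 0.52×0 + 0.30×2 + 0.24×13 + 0.17×3 = 4.2300
Highest R₀: strategy 2 with 23.4700.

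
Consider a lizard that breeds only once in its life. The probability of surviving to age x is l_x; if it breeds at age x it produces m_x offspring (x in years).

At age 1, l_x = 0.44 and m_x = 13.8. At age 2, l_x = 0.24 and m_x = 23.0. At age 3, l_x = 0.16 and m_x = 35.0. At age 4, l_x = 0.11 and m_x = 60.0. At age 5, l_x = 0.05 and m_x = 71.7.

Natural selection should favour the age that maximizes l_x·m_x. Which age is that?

Expected offspring if breeding at age x = l_x × m_x:
  age 1: 0.44 × 13.8 = 6.072
  age 2: 0.24 × 23.0 = 5.520
  age 3: 0.16 × 35.0 = 5.600
  age 4: 0.11 × 60.0 = 6.600
  age 5: 0.05 × 71.7 = 3.585
Maximum at age 4 (6.600).

4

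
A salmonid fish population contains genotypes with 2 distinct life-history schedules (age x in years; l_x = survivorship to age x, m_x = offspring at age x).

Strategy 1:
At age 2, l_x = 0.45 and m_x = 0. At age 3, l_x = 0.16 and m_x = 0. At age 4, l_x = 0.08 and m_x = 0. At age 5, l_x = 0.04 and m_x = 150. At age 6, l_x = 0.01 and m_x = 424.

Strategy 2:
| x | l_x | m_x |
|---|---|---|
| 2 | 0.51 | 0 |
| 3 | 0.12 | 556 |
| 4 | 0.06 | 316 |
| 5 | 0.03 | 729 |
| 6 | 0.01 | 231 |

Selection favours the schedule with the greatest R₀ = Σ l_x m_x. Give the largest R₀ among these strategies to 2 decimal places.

Strategy 1: R₀ = 0.45×0 + 0.16×0 + 0.08×0 + 0.04×150 + 0.01×424 = 10.2400
Strategy 2: R₀ = 0.51×0 + 0.12×556 + 0.06×316 + 0.03×729 + 0.01×231 = 109.8600
Highest R₀: strategy 2 with 109.8600.

109.86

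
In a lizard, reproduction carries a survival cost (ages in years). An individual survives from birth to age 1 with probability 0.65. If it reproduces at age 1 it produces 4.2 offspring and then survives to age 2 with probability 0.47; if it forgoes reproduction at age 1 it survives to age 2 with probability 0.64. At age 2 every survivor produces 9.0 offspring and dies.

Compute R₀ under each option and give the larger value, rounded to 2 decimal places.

5.48

breed at age 1: R₀ = 0.65 × (4.2 + 0.47 × 9.0) = 0.65 × 8.4300 = 5.4795
delay to age 2: R₀ = 0.65 × (0.64 × 9.0) = 0.65 × 5.7600 = 3.7440
Higher: breed at age 1 (5.4795).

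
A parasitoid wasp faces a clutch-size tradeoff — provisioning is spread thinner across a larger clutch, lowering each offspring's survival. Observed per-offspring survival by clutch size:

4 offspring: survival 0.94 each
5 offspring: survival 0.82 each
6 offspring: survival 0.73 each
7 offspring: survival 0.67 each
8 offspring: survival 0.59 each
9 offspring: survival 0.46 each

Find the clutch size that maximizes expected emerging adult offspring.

Expected emerging adult offspring = c × s(c):
  c=4: 4 × 0.94 = 3.760
  c=5: 5 × 0.82 = 4.100
  c=6: 6 × 0.73 = 4.380
  c=7: 7 × 0.67 = 4.690
  c=8: 8 × 0.59 = 4.720
  c=9: 9 × 0.46 = 4.140
Maximum at c = 8 (4.720 emerging adult offspring).

8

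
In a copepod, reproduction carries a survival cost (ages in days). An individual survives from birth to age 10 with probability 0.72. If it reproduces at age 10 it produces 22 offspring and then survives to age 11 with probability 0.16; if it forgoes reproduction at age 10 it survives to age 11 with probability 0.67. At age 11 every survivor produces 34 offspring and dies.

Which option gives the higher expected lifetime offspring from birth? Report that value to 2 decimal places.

19.76

breed at age 10: R₀ = 0.72 × (22 + 0.16 × 34) = 0.72 × 27.4400 = 19.7568
delay to age 11: R₀ = 0.72 × (0.67 × 34) = 0.72 × 22.7800 = 16.4016
Higher: breed at age 10 (19.7568).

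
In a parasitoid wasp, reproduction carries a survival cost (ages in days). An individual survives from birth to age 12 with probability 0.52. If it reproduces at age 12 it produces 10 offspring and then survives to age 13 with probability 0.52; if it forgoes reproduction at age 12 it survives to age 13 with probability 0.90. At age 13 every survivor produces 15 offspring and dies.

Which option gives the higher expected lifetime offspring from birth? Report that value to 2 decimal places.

breed at age 12: R₀ = 0.52 × (10 + 0.52 × 15) = 0.52 × 17.8000 = 9.2560
delay to age 13: R₀ = 0.52 × (0.90 × 15) = 0.52 × 13.5000 = 7.0200
Higher: breed at age 12 (9.2560).

9.26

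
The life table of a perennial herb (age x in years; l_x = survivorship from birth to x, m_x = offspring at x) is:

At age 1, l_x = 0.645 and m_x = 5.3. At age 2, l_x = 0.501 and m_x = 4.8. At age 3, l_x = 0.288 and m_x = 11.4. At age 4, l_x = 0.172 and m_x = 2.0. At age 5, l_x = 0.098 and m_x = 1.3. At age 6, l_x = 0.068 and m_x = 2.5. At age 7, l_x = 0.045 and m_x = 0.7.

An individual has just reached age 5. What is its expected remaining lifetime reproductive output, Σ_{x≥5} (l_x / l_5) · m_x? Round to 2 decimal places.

l_5 = 0.098. Conditional survival from age 5 to x is l_x / l_5.
  x=5: (0.098/0.098) × 1.3 = 1.3000
  x=6: (0.068/0.098) × 2.5 = 1.7347
  x=7: (0.045/0.098) × 0.7 = 0.3214
Sum = 1.3000 + 1.7347 + 0.3214 = 3.3561

3.36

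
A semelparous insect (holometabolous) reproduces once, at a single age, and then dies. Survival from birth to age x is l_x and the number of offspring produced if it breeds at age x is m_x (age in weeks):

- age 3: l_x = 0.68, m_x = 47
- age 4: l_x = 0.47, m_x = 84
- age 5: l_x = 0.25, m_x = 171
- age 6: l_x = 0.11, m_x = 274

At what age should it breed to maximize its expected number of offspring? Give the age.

5

Expected offspring if breeding at age x = l_x × m_x:
  age 3: 0.68 × 47 = 31.960
  age 4: 0.47 × 84 = 39.480
  age 5: 0.25 × 171 = 42.750
  age 6: 0.11 × 274 = 30.140
Maximum at age 5 (42.750).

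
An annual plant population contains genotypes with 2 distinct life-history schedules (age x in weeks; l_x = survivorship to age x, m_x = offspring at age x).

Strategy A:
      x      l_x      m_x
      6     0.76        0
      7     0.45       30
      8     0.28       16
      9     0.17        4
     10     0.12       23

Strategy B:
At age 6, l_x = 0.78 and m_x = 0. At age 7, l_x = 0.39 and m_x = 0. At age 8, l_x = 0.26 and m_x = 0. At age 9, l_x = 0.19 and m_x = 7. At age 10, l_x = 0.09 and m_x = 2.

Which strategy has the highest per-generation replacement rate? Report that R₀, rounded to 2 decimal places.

21.42

Strategy A: R₀ = 0.76×0 + 0.45×30 + 0.28×16 + 0.17×4 + 0.12×23 = 21.4200
Strategy B: R₀ = 0.78×0 + 0.39×0 + 0.26×0 + 0.19×7 + 0.09×2 = 1.5100
Highest R₀: strategy A with 21.4200.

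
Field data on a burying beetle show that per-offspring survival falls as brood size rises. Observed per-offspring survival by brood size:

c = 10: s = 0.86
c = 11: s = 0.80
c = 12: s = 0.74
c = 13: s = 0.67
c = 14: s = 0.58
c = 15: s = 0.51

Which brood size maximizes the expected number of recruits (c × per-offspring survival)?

12

Expected recruits = c × s(c):
  c=10: 10 × 0.86 = 8.600
  c=11: 11 × 0.80 = 8.800
  c=12: 12 × 0.74 = 8.880
  c=13: 13 × 0.67 = 8.710
  c=14: 14 × 0.58 = 8.120
  c=15: 15 × 0.51 = 7.650
Maximum at c = 12 (8.880 recruits).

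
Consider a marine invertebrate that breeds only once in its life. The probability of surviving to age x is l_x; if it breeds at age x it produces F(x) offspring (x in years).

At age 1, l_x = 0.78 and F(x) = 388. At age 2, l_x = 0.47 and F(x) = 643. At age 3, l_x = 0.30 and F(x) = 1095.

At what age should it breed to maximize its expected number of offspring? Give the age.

3

Expected offspring if breeding at age x = l_x × F(x):
  age 1: 0.78 × 388 = 302.640
  age 2: 0.47 × 643 = 302.210
  age 3: 0.30 × 1095 = 328.500
Maximum at age 3 (328.500).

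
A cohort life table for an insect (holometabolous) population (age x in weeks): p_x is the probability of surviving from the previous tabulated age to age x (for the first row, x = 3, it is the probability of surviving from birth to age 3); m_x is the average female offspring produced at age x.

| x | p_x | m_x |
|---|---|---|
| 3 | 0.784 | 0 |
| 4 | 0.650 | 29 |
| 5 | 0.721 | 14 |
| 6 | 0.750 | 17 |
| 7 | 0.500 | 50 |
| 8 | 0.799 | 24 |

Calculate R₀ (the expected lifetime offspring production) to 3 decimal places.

34.138

Survivorship from birth: l_x = p_3·p_4·…·p_x.
  l_3 = 0.78400
  l_4 = 0.50960
  l_5 = 0.36742
  l_6 = 0.27557
  l_7 = 0.13778
  l_8 = 0.11009
R₀ = Σ l_x m_x:
  age 3: 0.78400 × 0 = 0.0000
  age 4: 0.50960 × 29 = 14.7784
  age 5: 0.36742 × 14 = 5.1439
  age 6: 0.27557 × 17 = 4.6847
  age 7: 0.13778 × 50 = 6.8890
  age 8: 0.11009 × 24 = 2.6422
R₀ = 0.0000 + 14.7784 + 5.1439 + 4.6847 + 6.8890 + 2.6422 = 34.1381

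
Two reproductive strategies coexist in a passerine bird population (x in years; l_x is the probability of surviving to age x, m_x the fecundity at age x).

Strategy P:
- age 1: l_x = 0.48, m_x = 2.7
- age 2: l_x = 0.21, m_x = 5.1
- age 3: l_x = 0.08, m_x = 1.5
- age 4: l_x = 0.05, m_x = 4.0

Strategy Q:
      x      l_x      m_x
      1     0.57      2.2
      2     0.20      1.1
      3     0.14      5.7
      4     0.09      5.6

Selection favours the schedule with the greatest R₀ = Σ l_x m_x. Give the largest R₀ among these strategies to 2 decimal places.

2.78

Strategy P: R₀ = 0.48×2.7 + 0.21×5.1 + 0.08×1.5 + 0.05×4.0 = 2.6870
Strategy Q: R₀ = 0.57×2.2 + 0.20×1.1 + 0.14×5.7 + 0.09×5.6 = 2.7760
Highest R₀: strategy Q with 2.7760.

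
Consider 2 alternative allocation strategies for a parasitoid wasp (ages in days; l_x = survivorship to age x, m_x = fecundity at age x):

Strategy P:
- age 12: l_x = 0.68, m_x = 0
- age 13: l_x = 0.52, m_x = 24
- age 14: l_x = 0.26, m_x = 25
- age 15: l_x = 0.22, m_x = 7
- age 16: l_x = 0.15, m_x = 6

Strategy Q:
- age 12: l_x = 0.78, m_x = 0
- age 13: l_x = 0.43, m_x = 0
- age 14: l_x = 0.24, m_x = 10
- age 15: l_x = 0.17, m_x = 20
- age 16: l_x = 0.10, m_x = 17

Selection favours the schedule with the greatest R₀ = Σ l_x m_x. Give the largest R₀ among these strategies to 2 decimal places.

21.42

Strategy P: R₀ = 0.68×0 + 0.52×24 + 0.26×25 + 0.22×7 + 0.15×6 = 21.4200
Strategy Q: R₀ = 0.78×0 + 0.43×0 + 0.24×10 + 0.17×20 + 0.10×17 = 7.5000
Highest R₀: strategy P with 21.4200.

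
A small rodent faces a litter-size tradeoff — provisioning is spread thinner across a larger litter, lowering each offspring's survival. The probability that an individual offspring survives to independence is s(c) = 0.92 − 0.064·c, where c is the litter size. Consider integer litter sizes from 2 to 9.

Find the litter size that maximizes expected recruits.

Expected recruits = c × s(c):
  c=2: 2 × 0.792 = 1.584
  c=3: 3 × 0.728 = 2.184
  c=4: 4 × 0.664 = 2.656
  c=5: 5 × 0.600 = 3.000
  c=6: 6 × 0.536 = 3.216
  c=7: 7 × 0.472 = 3.304
  c=8: 8 × 0.408 = 3.264
  c=9: 9 × 0.344 = 3.096
Maximum at c = 7 (3.304 recruits).

7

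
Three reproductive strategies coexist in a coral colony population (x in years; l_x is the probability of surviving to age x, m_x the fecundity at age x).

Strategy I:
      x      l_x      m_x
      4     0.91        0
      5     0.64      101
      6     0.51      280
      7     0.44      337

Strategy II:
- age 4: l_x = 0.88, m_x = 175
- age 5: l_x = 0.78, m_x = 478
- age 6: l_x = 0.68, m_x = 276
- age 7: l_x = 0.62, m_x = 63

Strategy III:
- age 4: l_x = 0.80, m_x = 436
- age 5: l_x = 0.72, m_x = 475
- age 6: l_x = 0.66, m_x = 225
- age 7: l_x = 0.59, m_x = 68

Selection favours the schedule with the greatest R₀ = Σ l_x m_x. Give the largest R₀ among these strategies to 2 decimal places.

879.42

Strategy I: R₀ = 0.91×0 + 0.64×101 + 0.51×280 + 0.44×337 = 355.7200
Strategy II: R₀ = 0.88×175 + 0.78×478 + 0.68×276 + 0.62×63 = 753.5800
Strategy III: R₀ = 0.80×436 + 0.72×475 + 0.66×225 + 0.59×68 = 879.4200
Highest R₀: strategy III with 879.4200.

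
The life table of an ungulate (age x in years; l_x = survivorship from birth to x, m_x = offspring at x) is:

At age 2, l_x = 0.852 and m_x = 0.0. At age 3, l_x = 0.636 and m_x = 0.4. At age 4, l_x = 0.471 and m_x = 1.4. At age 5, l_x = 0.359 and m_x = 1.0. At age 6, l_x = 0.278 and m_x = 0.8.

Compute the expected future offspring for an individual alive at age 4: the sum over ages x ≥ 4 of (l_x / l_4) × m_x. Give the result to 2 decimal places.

l_4 = 0.471. Conditional survival from age 4 to x is l_x / l_4.
  x=4: (0.471/0.471) × 1.4 = 1.4000
  x=5: (0.359/0.471) × 1.0 = 0.7622
  x=6: (0.278/0.471) × 0.8 = 0.4722
Sum = 1.4000 + 0.7622 + 0.4722 = 2.6344

2.63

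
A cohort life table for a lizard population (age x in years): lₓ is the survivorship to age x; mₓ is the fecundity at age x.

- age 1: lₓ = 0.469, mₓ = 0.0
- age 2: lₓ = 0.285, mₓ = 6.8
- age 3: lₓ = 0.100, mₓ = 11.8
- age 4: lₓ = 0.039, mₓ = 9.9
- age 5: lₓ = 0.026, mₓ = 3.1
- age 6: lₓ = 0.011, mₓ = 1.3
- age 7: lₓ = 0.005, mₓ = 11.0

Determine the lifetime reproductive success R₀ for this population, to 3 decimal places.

R₀ = Σ lₓ mₓ:
  age 1: 0.469 × 0.0 = 0.0000
  age 2: 0.285 × 6.8 = 1.9380
  age 3: 0.100 × 11.8 = 1.1800
  age 4: 0.039 × 9.9 = 0.3861
  age 5: 0.026 × 3.1 = 0.0806
  age 6: 0.011 × 1.3 = 0.0143
  age 7: 0.005 × 11.0 = 0.0550
R₀ = 0.0000 + 1.9380 + 1.1800 + 0.3861 + 0.0806 + 0.0143 + 0.0550 = 3.6540

3.654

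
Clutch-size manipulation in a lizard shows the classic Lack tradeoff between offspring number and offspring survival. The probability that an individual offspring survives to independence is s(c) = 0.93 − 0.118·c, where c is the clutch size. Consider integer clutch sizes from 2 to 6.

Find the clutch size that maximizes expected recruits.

Expected recruits = c × s(c):
  c=2: 2 × 0.694 = 1.388
  c=3: 3 × 0.576 = 1.728
  c=4: 4 × 0.458 = 1.832
  c=5: 5 × 0.340 = 1.700
  c=6: 6 × 0.222 = 1.332
Maximum at c = 4 (1.832 recruits).

4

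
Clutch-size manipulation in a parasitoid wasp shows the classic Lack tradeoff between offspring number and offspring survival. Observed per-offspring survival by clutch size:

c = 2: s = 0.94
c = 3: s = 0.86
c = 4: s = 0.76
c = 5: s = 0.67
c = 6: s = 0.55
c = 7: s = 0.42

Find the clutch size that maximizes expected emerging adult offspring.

Expected emerging adult offspring = c × s(c):
  c=2: 2 × 0.94 = 1.880
  c=3: 3 × 0.86 = 2.580
  c=4: 4 × 0.76 = 3.040
  c=5: 5 × 0.67 = 3.350
  c=6: 6 × 0.55 = 3.300
  c=7: 7 × 0.42 = 2.940
Maximum at c = 5 (3.350 emerging adult offspring).

5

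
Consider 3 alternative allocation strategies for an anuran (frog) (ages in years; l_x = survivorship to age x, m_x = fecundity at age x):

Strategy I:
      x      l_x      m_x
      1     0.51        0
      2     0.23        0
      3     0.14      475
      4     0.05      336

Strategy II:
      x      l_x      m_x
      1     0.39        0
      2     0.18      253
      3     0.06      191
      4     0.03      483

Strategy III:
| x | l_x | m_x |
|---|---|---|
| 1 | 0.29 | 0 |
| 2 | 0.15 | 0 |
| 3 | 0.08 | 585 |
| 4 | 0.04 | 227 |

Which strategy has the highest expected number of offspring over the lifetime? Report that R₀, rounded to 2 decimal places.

Strategy I: R₀ = 0.51×0 + 0.23×0 + 0.14×475 + 0.05×336 = 83.3000
Strategy II: R₀ = 0.39×0 + 0.18×253 + 0.06×191 + 0.03×483 = 71.4900
Strategy III: R₀ = 0.29×0 + 0.15×0 + 0.08×585 + 0.04×227 = 55.8800
Highest R₀: strategy I with 83.3000.

83.30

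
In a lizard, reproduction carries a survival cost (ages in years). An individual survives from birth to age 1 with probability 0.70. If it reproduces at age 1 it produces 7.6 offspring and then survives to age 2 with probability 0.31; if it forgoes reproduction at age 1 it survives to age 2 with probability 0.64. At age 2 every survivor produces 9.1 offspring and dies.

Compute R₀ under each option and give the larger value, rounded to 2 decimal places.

7.29

breed at age 1: R₀ = 0.70 × (7.6 + 0.31 × 9.1) = 0.70 × 10.4210 = 7.2947
delay to age 2: R₀ = 0.70 × (0.64 × 9.1) = 0.70 × 5.8240 = 4.0768
Higher: breed at age 1 (7.2947).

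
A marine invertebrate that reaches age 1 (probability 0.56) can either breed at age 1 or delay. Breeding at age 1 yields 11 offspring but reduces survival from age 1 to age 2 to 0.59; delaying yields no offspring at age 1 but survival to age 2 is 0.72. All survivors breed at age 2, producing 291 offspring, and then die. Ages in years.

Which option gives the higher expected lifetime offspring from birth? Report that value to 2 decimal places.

117.33

breed at age 1: R₀ = 0.56 × (11 + 0.59 × 291) = 0.56 × 182.6900 = 102.3064
delay to age 2: R₀ = 0.56 × (0.72 × 291) = 0.56 × 209.5200 = 117.3312
Higher: delay to age 2 (117.3312).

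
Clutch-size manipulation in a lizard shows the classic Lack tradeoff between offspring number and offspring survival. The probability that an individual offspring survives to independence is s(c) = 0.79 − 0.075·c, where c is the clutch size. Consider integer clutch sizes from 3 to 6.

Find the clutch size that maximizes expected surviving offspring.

Expected surviving offspring = c × s(c):
  c=3: 3 × 0.565 = 1.695
  c=4: 4 × 0.490 = 1.960
  c=5: 5 × 0.415 = 2.075
  c=6: 6 × 0.340 = 2.040
Maximum at c = 5 (2.075 surviving offspring).

5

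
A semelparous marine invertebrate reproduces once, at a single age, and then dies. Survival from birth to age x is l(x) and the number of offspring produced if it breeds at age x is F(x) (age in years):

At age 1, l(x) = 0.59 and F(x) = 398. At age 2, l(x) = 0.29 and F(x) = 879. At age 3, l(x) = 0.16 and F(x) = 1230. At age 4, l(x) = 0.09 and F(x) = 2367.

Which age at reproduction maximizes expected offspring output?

2

Expected offspring if breeding at age x = l(x) × F(x):
  age 1: 0.59 × 398 = 234.820
  age 2: 0.29 × 879 = 254.910
  age 3: 0.16 × 1230 = 196.800
  age 4: 0.09 × 2367 = 213.030
Maximum at age 2 (254.910).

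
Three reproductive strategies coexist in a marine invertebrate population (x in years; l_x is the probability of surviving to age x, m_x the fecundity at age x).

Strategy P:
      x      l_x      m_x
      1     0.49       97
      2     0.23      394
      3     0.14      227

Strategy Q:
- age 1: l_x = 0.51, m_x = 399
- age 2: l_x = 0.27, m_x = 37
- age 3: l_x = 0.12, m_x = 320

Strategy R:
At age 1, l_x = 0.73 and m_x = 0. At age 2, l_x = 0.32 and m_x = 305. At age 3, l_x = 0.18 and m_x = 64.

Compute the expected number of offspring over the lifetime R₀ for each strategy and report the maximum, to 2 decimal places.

Strategy P: R₀ = 0.49×97 + 0.23×394 + 0.14×227 = 169.9300
Strategy Q: R₀ = 0.51×399 + 0.27×37 + 0.12×320 = 251.8800
Strategy R: R₀ = 0.73×0 + 0.32×305 + 0.18×64 = 109.1200
Highest R₀: strategy Q with 251.8800.

251.88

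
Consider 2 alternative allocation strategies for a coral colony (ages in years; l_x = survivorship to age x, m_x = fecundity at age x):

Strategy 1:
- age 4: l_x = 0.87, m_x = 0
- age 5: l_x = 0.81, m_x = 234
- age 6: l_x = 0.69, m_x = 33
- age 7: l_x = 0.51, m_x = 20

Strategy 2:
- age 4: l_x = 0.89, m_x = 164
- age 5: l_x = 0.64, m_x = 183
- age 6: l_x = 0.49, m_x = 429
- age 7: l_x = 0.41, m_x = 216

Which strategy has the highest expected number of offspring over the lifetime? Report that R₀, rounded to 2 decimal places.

Strategy 1: R₀ = 0.87×0 + 0.81×234 + 0.69×33 + 0.51×20 = 222.5100
Strategy 2: R₀ = 0.89×164 + 0.64×183 + 0.49×429 + 0.41×216 = 561.8500
Highest R₀: strategy 2 with 561.8500.

561.85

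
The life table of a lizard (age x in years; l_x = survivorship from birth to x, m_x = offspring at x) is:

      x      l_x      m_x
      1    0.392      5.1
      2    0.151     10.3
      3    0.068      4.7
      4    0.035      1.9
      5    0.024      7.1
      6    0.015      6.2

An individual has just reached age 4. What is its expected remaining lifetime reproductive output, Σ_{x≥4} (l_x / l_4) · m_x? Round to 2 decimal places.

9.43

l_4 = 0.035. Conditional survival from age 4 to x is l_x / l_4.
  x=4: (0.035/0.035) × 1.9 = 1.9000
  x=5: (0.024/0.035) × 7.1 = 4.8686
  x=6: (0.015/0.035) × 6.2 = 2.6571
Sum = 1.9000 + 4.8686 + 2.6571 = 9.4257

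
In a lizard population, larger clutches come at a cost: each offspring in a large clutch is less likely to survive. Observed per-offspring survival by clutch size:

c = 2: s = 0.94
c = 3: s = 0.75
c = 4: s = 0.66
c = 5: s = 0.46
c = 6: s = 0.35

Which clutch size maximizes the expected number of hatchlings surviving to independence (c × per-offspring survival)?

Expected hatchlings surviving to independence = c × s(c):
  c=2: 2 × 0.94 = 1.880
  c=3: 3 × 0.75 = 2.250
  c=4: 4 × 0.66 = 2.640
  c=5: 5 × 0.46 = 2.300
  c=6: 6 × 0.35 = 2.100
Maximum at c = 4 (2.640 hatchlings surviving to independence).

4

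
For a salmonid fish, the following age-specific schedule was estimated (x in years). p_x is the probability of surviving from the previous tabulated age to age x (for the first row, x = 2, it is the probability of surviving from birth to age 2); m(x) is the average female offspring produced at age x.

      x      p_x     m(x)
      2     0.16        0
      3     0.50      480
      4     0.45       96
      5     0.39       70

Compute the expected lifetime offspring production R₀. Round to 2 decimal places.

42.84

Survivorship from birth: l_x = p_2·p_3·…·p_x.
  l_2 = 0.16000
  l_3 = 0.08000
  l_4 = 0.03600
  l_5 = 0.01404
R₀ = Σ l_x m(x):
  age 2: 0.16000 × 0 = 0.0000
  age 3: 0.08000 × 480 = 38.4000
  age 4: 0.03600 × 96 = 3.4560
  age 5: 0.01404 × 70 = 0.9828
R₀ = 0.0000 + 38.4000 + 3.4560 + 0.9828 = 42.8388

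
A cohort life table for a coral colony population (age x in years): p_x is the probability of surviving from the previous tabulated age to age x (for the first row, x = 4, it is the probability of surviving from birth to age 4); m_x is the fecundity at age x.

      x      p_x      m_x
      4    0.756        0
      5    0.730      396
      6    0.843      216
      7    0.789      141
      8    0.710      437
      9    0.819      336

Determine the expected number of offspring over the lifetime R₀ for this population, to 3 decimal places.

Survivorship from birth: l_x = p_4·p_5·…·p_x.
  l_4 = 0.75600
  l_5 = 0.55188
  l_6 = 0.46523
  l_7 = 0.36707
  l_8 = 0.26062
  l_9 = 0.21345
R₀ = Σ l_x m_x:
  age 4: 0.75600 × 0 = 0.0000
  age 5: 0.55188 × 396 = 218.5445
  age 6: 0.46523 × 216 = 100.4897
  age 7: 0.36707 × 141 = 51.7569
  age 8: 0.26062 × 437 = 113.8909
  age 9: 0.21345 × 336 = 71.7192
R₀ = 0.0000 + 218.5445 + 100.4897 + 51.7569 + 113.8909 + 71.7192 = 556.4012

556.401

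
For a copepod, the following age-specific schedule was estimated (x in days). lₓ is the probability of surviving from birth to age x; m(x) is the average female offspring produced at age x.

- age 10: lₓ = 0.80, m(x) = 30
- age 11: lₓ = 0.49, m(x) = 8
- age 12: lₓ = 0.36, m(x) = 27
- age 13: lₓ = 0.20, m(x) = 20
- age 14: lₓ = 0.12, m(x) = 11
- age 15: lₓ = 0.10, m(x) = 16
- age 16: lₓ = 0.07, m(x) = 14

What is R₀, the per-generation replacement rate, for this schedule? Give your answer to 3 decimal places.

R₀ = Σ lₓ m(x):
  age 10: 0.80 × 30 = 24.0000
  age 11: 0.49 × 8 = 3.9200
  age 12: 0.36 × 27 = 9.7200
  age 13: 0.20 × 20 = 4.0000
  age 14: 0.12 × 11 = 1.3200
  age 15: 0.10 × 16 = 1.6000
  age 16: 0.07 × 14 = 0.9800
R₀ = 24.0000 + 3.9200 + 9.7200 + 4.0000 + 1.3200 + 1.6000 + 0.9800 = 45.5400

45.540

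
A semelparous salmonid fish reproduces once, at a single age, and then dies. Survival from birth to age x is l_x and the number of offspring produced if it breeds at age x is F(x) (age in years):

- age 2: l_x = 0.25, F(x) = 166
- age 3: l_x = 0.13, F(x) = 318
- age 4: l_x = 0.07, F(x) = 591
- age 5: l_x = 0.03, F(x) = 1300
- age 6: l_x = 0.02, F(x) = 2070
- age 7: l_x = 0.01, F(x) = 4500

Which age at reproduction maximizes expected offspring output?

7

Expected offspring if breeding at age x = l_x × F(x):
  age 2: 0.25 × 166 = 41.500
  age 3: 0.13 × 318 = 41.340
  age 4: 0.07 × 591 = 41.370
  age 5: 0.03 × 1300 = 39.000
  age 6: 0.02 × 2070 = 41.400
  age 7: 0.01 × 4500 = 45.000
Maximum at age 7 (45.000).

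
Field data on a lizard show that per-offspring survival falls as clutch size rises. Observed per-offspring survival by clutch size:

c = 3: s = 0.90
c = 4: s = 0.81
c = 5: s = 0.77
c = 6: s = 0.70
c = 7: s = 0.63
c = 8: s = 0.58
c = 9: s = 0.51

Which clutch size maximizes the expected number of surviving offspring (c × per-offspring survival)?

Expected surviving offspring = c × s(c):
  c=3: 3 × 0.90 = 2.700
  c=4: 4 × 0.81 = 3.240
  c=5: 5 × 0.77 = 3.850
  c=6: 6 × 0.70 = 4.200
  c=7: 7 × 0.63 = 4.410
  c=8: 8 × 0.58 = 4.640
  c=9: 9 × 0.51 = 4.590
Maximum at c = 8 (4.640 surviving offspring).

8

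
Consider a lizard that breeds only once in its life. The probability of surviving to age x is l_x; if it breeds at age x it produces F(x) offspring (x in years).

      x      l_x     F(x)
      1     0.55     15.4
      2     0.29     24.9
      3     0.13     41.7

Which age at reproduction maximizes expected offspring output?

1

Expected offspring if breeding at age x = l_x × F(x):
  age 1: 0.55 × 15.4 = 8.470
  age 2: 0.29 × 24.9 = 7.221
  age 3: 0.13 × 41.7 = 5.421
Maximum at age 1 (8.470).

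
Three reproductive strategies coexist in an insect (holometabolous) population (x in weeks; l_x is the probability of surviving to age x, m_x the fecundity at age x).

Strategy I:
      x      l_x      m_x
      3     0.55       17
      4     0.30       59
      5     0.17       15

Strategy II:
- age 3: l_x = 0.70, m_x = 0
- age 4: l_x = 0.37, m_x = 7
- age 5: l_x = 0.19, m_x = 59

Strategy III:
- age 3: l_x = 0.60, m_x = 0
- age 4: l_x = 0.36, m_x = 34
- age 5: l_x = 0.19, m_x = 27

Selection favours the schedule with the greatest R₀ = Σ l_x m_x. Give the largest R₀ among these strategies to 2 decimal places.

Strategy I: R₀ = 0.55×17 + 0.30×59 + 0.17×15 = 29.6000
Strategy II: R₀ = 0.70×0 + 0.37×7 + 0.19×59 = 13.8000
Strategy III: R₀ = 0.60×0 + 0.36×34 + 0.19×27 = 17.3700
Highest R₀: strategy I with 29.6000.

29.60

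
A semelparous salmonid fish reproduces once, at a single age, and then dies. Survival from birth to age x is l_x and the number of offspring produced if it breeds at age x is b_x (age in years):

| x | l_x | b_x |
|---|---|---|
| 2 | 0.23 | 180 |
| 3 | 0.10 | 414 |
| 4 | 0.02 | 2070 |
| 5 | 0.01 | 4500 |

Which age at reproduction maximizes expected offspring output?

5

Expected offspring if breeding at age x = l_x × b_x:
  age 2: 0.23 × 180 = 41.400
  age 3: 0.10 × 414 = 41.400
  age 4: 0.02 × 2070 = 41.400
  age 5: 0.01 × 4500 = 45.000
Maximum at age 5 (45.000).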